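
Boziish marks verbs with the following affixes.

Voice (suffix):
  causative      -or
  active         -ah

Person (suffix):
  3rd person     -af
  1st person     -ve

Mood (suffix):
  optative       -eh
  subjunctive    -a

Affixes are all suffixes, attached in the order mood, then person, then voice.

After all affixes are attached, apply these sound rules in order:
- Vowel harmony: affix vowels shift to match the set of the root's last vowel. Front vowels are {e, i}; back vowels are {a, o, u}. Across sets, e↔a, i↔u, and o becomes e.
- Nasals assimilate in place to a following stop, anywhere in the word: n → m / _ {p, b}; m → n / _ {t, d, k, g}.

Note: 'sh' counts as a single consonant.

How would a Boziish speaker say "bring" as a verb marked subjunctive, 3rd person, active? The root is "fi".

fieefeh

Attach mood subjunctive -a → fia.
Attach person 3rd person -af → fiaaf.
Attach voice active -ah → fiaafah.
Apply vowel harmony: fiaafah → fieefeh.
Nasal assimilation: no change.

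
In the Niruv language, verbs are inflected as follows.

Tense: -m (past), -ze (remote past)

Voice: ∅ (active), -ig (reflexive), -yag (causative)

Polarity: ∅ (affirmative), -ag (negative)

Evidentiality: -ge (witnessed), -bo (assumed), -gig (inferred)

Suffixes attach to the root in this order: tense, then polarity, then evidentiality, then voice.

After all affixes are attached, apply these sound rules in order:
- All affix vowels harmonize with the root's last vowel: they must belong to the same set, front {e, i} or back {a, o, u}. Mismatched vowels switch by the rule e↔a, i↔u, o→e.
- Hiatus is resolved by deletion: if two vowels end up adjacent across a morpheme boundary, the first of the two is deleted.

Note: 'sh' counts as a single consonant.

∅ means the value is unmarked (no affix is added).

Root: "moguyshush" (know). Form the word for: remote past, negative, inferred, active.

Attach tense remote past -ze → moguyshushze.
Attach polarity negative -ag → moguyshushzeag.
Attach evidentiality inferred -gig → moguyshushzeaggig.
voice = active: zero marking, form stays moguyshushzeaggig.
Apply vowel harmony: moguyshushzeaggig → moguyshushzaaggug.
Apply vowel deletion: moguyshushzaaggug → moguyshushzaggug.

moguyshushzaggug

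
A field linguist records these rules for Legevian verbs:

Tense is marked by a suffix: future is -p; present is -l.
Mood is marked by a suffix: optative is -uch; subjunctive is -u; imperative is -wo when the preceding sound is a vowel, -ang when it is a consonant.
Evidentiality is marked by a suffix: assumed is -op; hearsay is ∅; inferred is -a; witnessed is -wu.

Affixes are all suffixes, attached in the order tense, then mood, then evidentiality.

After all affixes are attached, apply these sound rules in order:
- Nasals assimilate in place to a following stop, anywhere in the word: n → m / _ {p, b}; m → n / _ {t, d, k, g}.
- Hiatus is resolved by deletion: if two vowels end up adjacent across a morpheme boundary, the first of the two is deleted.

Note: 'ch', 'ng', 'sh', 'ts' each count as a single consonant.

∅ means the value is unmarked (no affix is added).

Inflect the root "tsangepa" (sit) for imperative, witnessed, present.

Attach tense present -l → tsangepal.
Attach mood imperative -ang (after consonant 'l') → tsangepalang.
Attach evidentiality witnessed -wu → tsangepalangwu.
Nasal assimilation: no change.
Vowel deletion: no change.

tsangepalangwu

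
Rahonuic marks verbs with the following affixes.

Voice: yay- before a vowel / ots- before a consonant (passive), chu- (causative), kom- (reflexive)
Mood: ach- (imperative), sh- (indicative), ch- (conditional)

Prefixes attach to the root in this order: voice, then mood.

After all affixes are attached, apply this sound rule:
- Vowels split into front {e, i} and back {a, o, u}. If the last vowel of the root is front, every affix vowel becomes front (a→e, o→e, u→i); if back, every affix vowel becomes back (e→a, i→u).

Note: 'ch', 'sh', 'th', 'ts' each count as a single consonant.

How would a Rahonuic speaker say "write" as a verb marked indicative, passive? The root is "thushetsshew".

shetsthushetsshew

Attach voice passive ots- (before consonant 'th') → otsthushetsshew.
Attach mood indicative sh- → shotsthushetsshew.
Apply vowel harmony: shotsthushetsshew → shetsthushetsshew.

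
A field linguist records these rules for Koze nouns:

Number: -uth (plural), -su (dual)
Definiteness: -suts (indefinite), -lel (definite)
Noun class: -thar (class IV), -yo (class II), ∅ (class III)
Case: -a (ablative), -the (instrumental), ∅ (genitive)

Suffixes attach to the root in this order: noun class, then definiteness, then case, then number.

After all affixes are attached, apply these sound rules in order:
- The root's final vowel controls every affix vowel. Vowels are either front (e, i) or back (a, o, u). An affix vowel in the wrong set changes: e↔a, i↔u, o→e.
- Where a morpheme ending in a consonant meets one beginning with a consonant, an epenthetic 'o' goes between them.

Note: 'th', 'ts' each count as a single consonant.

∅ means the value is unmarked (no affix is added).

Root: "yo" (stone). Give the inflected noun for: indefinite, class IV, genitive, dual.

yotharosutsosu

Attach noun class class IV -thar → yothar.
Attach definiteness indefinite -suts → yotharsuts.
case = genitive: zero marking, form stays yotharsuts.
Attach number dual -su → yotharsutssu.
Vowel harmony: no change.
Apply epenthesis: yotharsutssu → yotharosutsosu.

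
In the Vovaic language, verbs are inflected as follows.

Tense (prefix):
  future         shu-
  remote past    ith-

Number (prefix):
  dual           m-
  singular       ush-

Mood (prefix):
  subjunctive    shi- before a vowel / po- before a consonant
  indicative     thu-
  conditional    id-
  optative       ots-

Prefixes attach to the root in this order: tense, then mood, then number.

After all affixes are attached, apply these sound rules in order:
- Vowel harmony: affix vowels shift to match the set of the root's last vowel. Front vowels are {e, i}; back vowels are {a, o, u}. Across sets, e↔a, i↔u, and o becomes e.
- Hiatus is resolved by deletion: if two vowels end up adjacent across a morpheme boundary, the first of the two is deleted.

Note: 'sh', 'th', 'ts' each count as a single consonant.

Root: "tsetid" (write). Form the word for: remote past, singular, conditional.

ishidithtsetid

Attach tense remote past ith- → ithtsetid.
Attach mood conditional id- → idithtsetid.
Attach number singular ush- → ushidithtsetid.
Apply vowel harmony: ushidithtsetid → ishidithtsetid.
Vowel deletion: no change.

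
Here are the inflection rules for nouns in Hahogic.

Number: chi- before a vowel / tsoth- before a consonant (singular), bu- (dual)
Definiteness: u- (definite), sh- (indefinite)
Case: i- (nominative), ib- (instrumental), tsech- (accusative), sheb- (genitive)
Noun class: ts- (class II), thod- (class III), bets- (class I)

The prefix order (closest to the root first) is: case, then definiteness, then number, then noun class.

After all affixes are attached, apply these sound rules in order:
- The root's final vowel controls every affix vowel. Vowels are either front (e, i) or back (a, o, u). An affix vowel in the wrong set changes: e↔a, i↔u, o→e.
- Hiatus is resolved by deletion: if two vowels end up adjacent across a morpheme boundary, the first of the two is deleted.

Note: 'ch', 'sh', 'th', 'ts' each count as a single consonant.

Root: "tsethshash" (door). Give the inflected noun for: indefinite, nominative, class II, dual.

tsbushutsethshash

Attach case nominative i- → itsethshash.
Attach definiteness indefinite sh- → shitsethshash.
Attach number dual bu- → bushitsethshash.
Attach noun class class II ts- → tsbushitsethshash.
Apply vowel harmony: tsbushitsethshash → tsbushutsethshash.
Vowel deletion: no change.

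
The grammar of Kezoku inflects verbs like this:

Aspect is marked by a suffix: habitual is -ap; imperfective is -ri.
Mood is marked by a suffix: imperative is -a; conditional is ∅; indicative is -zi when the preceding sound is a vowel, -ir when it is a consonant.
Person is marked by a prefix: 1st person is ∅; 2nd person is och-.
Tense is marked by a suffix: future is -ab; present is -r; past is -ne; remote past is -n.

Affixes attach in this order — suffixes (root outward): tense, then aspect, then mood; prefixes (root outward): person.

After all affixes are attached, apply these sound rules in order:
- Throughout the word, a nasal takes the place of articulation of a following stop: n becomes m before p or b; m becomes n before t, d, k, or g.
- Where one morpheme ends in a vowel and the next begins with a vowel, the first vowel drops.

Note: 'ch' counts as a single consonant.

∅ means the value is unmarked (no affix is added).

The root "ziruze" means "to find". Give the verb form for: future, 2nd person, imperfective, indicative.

ochziruzabrizi

Attach tense future -ab → ziruzeab.
Attach aspect imperfective -ri → ziruzeabri.
Attach person 2nd person och- → ochziruzeabri.
Attach mood indicative -zi (after vowel 'i') → ochziruzeabrizi.
Nasal assimilation: no change.
Apply vowel deletion: ochziruzeabrizi → ochziruzabrizi.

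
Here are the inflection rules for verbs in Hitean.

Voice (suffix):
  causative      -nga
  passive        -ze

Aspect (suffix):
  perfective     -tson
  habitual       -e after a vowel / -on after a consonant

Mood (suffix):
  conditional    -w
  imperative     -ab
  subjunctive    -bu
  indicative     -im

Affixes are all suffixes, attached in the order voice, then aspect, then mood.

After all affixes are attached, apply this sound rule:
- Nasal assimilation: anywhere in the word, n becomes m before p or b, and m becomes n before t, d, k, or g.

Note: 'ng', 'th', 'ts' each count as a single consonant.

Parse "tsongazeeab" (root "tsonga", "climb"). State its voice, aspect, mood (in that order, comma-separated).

passive, habitual, imperative

Segment: tsonga-ze-e-ab.
voice: -ze → passive.
aspect: -e/on → habitual.
mood: -ab → imperative.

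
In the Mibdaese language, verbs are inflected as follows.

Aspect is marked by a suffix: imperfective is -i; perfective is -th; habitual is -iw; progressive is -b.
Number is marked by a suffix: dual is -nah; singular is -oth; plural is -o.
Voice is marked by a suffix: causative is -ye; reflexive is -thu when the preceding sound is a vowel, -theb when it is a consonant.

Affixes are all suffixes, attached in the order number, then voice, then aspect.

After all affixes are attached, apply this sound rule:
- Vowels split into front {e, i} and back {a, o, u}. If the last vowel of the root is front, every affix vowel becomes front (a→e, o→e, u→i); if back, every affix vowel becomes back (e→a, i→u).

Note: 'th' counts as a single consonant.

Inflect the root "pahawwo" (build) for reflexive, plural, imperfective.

pahawwoothuu

Attach number plural -o → pahawwoo.
Attach voice reflexive -thu (after vowel 'o') → pahawwoothu.
Attach aspect imperfective -i → pahawwoothui.
Apply vowel harmony: pahawwoothui → pahawwoothuu.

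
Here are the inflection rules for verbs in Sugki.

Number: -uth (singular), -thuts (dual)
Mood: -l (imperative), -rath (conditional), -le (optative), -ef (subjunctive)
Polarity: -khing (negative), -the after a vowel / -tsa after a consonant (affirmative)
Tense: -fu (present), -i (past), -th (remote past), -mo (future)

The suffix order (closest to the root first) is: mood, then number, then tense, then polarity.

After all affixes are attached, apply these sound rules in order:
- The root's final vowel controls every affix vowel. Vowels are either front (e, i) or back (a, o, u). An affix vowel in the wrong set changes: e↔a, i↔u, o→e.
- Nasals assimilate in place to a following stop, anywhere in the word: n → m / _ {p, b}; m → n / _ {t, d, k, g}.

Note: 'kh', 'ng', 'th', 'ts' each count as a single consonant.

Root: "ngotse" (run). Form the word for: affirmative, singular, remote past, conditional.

ngotserethiththtse

Attach mood conditional -rath → ngotserath.
Attach number singular -uth → ngotserathuth.
Attach tense remote past -th → ngotserathuthth.
Attach polarity affirmative -tsa (after consonant 'th') → ngotserathuththtsa.
Apply vowel harmony: ngotserathuththtsa → ngotserethiththtse.
Nasal assimilation: no change.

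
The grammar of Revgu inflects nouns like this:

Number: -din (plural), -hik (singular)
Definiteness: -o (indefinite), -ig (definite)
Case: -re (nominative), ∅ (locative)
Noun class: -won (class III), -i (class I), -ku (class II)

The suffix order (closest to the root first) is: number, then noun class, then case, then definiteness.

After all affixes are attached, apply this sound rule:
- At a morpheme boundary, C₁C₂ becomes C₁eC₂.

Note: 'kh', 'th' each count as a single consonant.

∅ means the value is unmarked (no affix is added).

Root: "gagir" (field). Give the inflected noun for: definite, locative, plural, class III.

gagiredinewonig

Attach number plural -din → gagirdin.
Attach noun class class III -won → gagirdinwon.
case = locative: zero marking, form stays gagirdinwon.
Attach definiteness definite -ig → gagirdinwonig.
Apply epenthesis: gagirdinwonig → gagiredinewonig.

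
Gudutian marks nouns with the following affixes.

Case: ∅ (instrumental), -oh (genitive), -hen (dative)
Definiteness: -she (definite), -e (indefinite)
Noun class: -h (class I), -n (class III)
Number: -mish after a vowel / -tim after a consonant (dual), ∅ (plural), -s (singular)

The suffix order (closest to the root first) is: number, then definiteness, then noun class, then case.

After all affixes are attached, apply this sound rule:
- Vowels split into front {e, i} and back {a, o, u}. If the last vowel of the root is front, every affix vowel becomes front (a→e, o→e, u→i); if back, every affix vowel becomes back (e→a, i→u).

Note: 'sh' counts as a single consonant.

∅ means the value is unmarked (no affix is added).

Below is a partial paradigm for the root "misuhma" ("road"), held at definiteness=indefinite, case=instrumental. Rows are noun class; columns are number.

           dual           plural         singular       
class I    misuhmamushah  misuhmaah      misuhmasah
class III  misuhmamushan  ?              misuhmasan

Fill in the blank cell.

misuhmaan

number = plural: zero marking, form stays misuhma.
Attach definiteness indefinite -e → misuhmae.
Attach noun class class III -n → misuhmaen.
case = instrumental: zero marking, form stays misuhmaen.
Apply vowel harmony: misuhmaen → misuhmaan.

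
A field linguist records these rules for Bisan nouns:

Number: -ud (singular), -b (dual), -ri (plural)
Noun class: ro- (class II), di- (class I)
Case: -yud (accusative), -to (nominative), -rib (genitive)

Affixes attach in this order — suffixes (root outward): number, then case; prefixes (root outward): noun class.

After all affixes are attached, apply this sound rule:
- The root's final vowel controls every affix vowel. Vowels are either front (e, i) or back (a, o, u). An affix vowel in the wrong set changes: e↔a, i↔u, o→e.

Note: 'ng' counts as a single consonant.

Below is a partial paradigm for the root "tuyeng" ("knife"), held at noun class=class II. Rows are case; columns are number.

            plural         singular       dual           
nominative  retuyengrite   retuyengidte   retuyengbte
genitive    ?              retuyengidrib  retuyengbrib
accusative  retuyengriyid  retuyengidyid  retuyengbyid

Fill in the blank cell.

Attach number plural -ri → tuyengri.
Attach noun class class II ro- → rotuyengri.
Attach case genitive -rib → rotuyengririb.
Apply vowel harmony: rotuyengririb → retuyengririb.

retuyengririb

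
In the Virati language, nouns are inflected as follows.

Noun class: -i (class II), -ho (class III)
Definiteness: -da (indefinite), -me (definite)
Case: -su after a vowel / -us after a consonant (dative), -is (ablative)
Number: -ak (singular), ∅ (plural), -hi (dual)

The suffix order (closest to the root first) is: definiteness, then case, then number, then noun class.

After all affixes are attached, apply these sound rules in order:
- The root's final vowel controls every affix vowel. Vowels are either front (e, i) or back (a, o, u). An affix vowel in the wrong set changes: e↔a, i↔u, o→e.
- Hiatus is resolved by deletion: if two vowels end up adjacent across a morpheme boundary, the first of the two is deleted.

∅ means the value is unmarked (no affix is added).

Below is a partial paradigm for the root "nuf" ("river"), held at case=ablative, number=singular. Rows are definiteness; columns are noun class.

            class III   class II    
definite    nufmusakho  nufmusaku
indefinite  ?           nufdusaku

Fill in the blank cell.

nufdusakho

Attach definiteness indefinite -da → nufda.
Attach case ablative -is → nufdais.
Attach number singular -ak → nufdaisak.
Attach noun class class III -ho → nufdaisakho.
Apply vowel harmony: nufdaisakho → nufdausakho.
Apply vowel deletion: nufdausakho → nufdusakho.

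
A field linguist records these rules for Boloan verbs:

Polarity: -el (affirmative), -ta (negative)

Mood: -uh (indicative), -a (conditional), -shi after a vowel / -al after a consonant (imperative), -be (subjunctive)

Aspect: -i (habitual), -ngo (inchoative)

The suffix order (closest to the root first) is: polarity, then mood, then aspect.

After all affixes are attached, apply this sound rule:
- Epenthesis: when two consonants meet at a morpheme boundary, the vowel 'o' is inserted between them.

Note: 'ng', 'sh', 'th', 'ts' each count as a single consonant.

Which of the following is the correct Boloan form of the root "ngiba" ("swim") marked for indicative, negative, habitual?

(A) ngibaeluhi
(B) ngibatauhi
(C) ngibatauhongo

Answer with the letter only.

Attach polarity negative -ta → ngibata.
Attach mood indicative -uh → ngibatauh.
Attach aspect habitual -i → ngibatauhi.
Epenthesis: no change.
So the correct form is ngibatauhi, option (B).
(A) ngibaeluhi is wrong: it uses affirmative instead of negative for polarity.
(C) ngibatauhongo is wrong: it uses inchoative instead of habitual for aspect.

B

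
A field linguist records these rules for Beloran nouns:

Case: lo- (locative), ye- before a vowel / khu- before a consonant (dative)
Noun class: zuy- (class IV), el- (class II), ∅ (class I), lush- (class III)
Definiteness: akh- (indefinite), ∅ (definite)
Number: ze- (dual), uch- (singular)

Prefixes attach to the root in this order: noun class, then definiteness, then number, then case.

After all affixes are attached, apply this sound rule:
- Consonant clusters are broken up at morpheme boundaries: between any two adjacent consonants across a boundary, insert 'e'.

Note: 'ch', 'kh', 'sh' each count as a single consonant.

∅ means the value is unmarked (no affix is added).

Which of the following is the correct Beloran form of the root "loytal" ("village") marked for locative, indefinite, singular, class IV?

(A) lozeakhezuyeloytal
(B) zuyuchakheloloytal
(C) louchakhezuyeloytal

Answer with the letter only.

Attach noun class class IV zuy- → zuyloytal.
Attach definiteness indefinite akh- → akhzuyloytal.
Attach number singular uch- → uchakhzuyloytal.
Attach case locative lo- → louchakhzuyloytal.
Apply epenthesis: louchakhzuyloytal → louchakhezuyeloytal.
So the correct form is louchakhezuyeloytal, option (C).
(A) lozeakhezuyeloytal is wrong: it uses dual instead of singular for number.
(B) zuyuchakheloloytal is wrong: it has the affixes in the wrong order.

C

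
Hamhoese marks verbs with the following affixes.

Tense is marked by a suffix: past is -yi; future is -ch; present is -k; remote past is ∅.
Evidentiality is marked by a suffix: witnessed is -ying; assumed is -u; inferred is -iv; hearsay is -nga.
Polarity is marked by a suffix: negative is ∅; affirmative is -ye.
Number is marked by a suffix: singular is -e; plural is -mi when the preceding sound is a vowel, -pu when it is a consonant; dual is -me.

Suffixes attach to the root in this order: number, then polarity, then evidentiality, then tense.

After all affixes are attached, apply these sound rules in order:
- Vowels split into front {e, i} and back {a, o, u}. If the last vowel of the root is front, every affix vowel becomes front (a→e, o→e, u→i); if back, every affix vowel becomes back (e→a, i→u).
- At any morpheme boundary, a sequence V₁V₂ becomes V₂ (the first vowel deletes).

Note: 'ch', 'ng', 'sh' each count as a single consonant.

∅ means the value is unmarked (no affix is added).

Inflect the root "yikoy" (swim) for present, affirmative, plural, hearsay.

Attach number plural -pu (after consonant 'y') → yikoypu.
Attach polarity affirmative -ye → yikoypuye.
Attach evidentiality hearsay -nga → yikoypuyenga.
Attach tense present -k → yikoypuyengak.
Apply vowel harmony: yikoypuyengak → yikoypuyangak.
Vowel deletion: no change.

yikoypuyangak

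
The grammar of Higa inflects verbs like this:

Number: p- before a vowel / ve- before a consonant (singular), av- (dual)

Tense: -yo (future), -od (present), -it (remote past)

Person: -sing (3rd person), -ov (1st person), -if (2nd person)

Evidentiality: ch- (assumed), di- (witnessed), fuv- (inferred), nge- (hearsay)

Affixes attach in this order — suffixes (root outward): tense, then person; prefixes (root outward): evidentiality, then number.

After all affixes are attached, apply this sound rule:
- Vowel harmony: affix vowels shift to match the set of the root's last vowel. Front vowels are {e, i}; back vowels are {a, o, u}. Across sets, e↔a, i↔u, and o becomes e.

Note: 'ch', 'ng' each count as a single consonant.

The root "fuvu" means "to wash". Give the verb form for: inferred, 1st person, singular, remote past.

vafuvfuvuutov

Attach tense remote past -it → fuvuit.
Attach evidentiality inferred fuv- → fuvfuvuit.
Attach number singular ve- (before consonant 'f') → vefuvfuvuit.
Attach person 1st person -ov → vefuvfuvuitov.
Apply vowel harmony: vefuvfuvuitov → vafuvfuvuutov.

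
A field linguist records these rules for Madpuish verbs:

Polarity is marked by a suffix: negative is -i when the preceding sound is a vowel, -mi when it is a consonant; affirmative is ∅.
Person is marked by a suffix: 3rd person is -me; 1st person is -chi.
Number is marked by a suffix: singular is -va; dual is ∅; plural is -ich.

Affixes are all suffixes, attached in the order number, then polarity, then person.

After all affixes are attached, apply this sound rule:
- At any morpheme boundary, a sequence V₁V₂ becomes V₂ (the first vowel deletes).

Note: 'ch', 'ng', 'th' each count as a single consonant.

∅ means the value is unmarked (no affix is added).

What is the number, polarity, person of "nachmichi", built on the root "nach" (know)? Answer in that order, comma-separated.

Segment: nach-mi-chi.
number: ∅ → dual.
polarity: -i/mi → negative.
person: -chi → 1st person.

dual, negative, 1st person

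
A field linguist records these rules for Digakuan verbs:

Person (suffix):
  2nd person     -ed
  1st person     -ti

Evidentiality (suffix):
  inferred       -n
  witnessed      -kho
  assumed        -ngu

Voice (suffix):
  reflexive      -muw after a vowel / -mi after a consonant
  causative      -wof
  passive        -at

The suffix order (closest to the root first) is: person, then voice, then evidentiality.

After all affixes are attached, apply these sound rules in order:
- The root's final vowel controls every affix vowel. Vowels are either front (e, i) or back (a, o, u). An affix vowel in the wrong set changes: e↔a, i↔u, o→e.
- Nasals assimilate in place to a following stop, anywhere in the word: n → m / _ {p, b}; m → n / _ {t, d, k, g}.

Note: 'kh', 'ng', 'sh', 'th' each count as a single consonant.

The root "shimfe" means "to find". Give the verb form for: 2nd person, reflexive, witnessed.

Attach person 2nd person -ed → shimfeed.
Attach voice reflexive -mi (after consonant 'd') → shimfeedmi.
Attach evidentiality witnessed -kho → shimfeedmikho.
Apply vowel harmony: shimfeedmikho → shimfeedmikhe.
Nasal assimilation: no change.

shimfeedmikhe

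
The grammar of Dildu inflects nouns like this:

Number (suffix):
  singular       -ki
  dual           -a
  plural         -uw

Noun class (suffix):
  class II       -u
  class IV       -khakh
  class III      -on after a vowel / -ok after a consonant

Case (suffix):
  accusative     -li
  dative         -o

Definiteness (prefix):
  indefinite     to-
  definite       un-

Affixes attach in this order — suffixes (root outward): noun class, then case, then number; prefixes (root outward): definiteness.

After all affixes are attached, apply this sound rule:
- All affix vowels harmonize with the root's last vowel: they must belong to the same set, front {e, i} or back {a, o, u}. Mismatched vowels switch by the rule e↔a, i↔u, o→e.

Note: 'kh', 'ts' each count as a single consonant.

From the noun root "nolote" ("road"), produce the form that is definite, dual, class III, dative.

innoloteenee

Attach noun class class III -on (after vowel 'e') → noloteon.
Attach definiteness definite un- → unnoloteon.
Attach case dative -o → unnoloteono.
Attach number dual -a → unnoloteonoa.
Apply vowel harmony: unnoloteonoa → innoloteenee.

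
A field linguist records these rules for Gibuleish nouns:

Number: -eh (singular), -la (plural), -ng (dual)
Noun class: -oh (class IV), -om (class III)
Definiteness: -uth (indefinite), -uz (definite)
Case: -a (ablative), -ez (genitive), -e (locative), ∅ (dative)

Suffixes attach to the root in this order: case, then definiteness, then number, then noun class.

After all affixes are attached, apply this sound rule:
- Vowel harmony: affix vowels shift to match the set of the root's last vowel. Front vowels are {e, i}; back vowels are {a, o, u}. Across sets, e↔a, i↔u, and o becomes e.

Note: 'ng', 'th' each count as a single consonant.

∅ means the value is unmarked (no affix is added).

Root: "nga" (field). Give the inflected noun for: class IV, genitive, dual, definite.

Attach case genitive -ez → ngaez.
Attach definiteness definite -uz → ngaezuz.
Attach number dual -ng → ngaezuzng.
Attach noun class class IV -oh → ngaezuzngoh.
Apply vowel harmony: ngaezuzngoh → ngaazuzngoh.

ngaazuzngoh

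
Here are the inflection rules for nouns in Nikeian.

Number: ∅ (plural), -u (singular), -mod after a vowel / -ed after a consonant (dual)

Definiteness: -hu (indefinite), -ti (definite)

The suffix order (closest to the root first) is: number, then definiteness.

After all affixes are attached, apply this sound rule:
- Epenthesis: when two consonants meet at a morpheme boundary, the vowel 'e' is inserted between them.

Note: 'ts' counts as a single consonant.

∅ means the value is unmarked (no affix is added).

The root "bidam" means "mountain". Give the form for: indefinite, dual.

bidamedehu

Attach number dual -ed (after consonant 'm') → bidamed.
Attach definiteness indefinite -hu → bidamedhu.
Apply epenthesis: bidamedhu → bidamedehu.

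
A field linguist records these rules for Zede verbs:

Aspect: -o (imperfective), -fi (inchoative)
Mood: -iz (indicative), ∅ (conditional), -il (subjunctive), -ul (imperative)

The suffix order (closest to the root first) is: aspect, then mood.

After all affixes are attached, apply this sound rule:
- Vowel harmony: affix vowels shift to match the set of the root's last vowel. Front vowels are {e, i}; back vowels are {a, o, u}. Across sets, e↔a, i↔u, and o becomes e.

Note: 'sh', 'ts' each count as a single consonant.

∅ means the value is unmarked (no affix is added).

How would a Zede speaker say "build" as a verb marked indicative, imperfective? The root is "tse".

tseeiz

Attach aspect imperfective -o → tseo.
Attach mood indicative -iz → tseoiz.
Apply vowel harmony: tseoiz → tseeiz.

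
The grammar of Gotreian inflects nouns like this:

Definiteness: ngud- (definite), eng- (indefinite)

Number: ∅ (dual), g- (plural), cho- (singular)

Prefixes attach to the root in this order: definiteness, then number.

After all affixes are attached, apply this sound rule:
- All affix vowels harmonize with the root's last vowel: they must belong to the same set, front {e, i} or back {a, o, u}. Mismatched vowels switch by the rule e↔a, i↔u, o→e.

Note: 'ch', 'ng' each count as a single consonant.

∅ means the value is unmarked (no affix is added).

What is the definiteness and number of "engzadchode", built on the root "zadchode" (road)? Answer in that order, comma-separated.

Segment: eng-zadchode.
definiteness: eng- → indefinite.
number: ∅ → dual.

indefinite, dual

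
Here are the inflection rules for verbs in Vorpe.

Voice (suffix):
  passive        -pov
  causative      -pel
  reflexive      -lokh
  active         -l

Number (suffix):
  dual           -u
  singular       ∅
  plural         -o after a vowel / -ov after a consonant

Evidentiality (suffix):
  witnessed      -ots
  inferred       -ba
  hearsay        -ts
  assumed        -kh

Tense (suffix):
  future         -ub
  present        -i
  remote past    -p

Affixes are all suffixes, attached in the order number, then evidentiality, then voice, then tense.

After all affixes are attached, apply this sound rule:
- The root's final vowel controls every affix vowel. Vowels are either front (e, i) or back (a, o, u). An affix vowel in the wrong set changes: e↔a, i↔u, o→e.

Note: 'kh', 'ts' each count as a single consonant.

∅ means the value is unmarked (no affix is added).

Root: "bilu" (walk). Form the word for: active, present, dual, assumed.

Attach number dual -u → biluu.
Attach evidentiality assumed -kh → biluukh.
Attach voice active -l → biluukhl.
Attach tense present -i → biluukhli.
Apply vowel harmony: biluukhli → biluukhlu.

biluukhlu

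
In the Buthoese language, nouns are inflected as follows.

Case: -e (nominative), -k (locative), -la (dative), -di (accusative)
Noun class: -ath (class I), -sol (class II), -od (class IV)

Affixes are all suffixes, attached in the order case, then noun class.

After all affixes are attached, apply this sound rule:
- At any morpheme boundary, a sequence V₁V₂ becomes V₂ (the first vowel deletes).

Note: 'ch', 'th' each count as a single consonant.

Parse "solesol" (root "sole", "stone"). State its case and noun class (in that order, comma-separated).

Segment: sole-e-sol.
case: -e → nominative.
noun class: -sol → class II.

nominative, class II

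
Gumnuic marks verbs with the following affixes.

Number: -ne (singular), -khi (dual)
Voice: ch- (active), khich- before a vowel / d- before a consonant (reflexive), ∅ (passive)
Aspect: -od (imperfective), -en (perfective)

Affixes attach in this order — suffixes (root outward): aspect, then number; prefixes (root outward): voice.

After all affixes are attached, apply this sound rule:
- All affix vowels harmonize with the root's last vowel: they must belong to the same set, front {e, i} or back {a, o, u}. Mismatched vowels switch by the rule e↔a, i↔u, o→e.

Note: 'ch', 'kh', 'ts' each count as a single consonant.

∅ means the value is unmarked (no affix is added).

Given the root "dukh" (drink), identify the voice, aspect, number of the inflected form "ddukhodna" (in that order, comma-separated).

Segment: d-dukh-od-ne.
voice: khich/d- → reflexive.
aspect: -od → imperfective.
number: -ne → singular.

reflexive, imperfective, singular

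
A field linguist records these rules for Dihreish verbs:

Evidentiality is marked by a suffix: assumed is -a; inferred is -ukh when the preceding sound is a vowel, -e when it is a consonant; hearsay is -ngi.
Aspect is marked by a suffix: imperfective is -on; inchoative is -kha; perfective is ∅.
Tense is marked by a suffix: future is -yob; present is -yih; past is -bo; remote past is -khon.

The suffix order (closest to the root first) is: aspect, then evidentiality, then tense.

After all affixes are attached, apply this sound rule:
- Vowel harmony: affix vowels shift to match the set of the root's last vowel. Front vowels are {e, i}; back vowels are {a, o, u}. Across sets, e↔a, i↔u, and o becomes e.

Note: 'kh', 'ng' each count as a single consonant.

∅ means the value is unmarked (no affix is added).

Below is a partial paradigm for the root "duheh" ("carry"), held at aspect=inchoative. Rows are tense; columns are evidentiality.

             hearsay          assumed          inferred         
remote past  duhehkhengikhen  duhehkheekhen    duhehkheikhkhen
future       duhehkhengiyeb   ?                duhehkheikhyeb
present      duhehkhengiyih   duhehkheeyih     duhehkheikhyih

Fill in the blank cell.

Attach aspect inchoative -kha → duhehkha.
Attach evidentiality assumed -a → duhehkhaa.
Attach tense future -yob → duhehkhaayob.
Apply vowel harmony: duhehkhaayob → duhehkheeyeb.

duhehkheeyeb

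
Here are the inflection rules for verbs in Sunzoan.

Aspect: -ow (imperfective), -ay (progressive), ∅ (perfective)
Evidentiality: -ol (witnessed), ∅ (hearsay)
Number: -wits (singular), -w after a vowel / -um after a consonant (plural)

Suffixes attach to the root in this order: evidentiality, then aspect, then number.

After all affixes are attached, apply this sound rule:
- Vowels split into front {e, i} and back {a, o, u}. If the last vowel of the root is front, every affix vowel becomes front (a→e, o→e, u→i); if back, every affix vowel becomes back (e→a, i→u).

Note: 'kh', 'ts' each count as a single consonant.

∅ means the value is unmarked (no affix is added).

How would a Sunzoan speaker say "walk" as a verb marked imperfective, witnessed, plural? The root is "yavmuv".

yavmuvolowum

Attach evidentiality witnessed -ol → yavmuvol.
Attach aspect imperfective -ow → yavmuvolow.
Attach number plural -um (after consonant 'w') → yavmuvolowum.
Vowel harmony: no change.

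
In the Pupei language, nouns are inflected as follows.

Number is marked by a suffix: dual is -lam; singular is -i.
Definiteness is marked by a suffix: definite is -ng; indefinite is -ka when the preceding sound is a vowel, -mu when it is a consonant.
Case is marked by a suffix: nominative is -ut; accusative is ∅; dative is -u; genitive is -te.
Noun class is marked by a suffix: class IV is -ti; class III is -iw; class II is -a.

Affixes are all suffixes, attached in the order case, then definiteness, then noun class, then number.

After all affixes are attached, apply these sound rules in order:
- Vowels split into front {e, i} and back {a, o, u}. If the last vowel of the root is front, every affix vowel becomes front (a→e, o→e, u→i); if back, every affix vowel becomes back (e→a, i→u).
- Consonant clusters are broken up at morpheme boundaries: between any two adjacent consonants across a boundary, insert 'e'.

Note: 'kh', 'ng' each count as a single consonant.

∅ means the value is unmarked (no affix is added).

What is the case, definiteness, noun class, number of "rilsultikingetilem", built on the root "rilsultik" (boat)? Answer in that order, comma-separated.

dative, definite, class IV, dual

Segment: rilsultik-u-ng-ti-lam.
case: -u → dative.
definiteness: -ng → definite.
noun class: -ti → class IV.
number: -lam → dual.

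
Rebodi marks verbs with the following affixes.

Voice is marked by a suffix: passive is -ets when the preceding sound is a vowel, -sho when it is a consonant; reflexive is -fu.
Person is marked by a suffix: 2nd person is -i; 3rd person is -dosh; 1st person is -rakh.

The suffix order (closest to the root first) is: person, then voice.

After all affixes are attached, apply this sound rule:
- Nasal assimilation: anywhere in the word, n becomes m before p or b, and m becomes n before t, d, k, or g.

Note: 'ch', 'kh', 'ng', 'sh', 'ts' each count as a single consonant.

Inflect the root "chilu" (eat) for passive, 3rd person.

chiludoshsho

Attach person 3rd person -dosh → chiludosh.
Attach voice passive -sho (after consonant 'sh') → chiludoshsho.
Nasal assimilation: no change.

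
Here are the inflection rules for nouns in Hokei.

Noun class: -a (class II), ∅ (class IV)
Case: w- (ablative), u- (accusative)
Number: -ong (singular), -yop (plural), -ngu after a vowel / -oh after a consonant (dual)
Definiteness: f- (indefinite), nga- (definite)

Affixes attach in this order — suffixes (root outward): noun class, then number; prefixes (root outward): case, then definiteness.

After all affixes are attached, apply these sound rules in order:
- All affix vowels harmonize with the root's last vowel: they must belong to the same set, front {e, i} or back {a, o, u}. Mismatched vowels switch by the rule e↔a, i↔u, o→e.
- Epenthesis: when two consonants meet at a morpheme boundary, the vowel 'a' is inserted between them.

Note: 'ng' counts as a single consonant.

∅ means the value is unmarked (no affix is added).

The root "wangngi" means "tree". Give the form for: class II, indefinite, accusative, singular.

Attach noun class class II -a → wangngia.
Attach case accusative u- → uwangngia.
Attach definiteness indefinite f- → fuwangngia.
Attach number singular -ong → fuwangngiaong.
Apply vowel harmony: fuwangngiaong → fiwangngieeng.
Epenthesis: no change.

fiwangngieeng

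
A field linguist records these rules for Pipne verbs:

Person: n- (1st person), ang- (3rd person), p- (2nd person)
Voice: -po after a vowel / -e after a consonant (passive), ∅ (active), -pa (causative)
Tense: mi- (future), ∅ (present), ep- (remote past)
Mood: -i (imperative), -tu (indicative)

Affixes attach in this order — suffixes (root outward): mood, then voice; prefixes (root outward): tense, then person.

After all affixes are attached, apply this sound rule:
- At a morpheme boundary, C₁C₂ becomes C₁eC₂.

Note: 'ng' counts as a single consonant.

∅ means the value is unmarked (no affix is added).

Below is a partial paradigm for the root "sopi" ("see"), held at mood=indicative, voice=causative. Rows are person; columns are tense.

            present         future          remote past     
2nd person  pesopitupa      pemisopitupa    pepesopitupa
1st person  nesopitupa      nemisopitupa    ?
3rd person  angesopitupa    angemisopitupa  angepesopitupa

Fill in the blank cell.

nepesopitupa

Attach mood indicative -tu → sopitu.
Attach tense remote past ep- → epsopitu.
Attach person 1st person n- → nepsopitu.
Attach voice causative -pa → nepsopitupa.
Apply epenthesis: nepsopitupa → nepesopitupa.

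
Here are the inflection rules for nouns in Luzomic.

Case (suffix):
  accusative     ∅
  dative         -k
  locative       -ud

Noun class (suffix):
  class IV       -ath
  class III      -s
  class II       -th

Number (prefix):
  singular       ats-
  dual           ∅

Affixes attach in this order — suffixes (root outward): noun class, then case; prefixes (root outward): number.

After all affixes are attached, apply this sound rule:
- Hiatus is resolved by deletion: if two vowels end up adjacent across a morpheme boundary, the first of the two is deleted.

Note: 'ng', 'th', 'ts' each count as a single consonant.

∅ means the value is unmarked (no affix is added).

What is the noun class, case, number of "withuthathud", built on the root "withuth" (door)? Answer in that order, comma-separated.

Segment: withuth-ath-ud.
noun class: -ath → class IV.
case: -ud → locative.
number: ∅ → dual.

class IV, locative, dual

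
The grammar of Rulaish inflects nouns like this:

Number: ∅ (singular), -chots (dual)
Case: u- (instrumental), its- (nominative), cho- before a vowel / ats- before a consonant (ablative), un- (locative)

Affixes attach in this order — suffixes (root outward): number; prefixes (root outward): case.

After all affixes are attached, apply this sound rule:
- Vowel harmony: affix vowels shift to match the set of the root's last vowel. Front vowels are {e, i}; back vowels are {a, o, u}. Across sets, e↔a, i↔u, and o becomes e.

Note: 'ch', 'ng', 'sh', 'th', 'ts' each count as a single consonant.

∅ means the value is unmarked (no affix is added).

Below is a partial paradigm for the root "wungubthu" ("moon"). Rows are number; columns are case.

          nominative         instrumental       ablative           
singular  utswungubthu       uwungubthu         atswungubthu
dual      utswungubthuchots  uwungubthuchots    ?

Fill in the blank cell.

Attach number dual -chots → wungubthuchots.
Attach case ablative ats- (before consonant 'w') → atswungubthuchots.
Vowel harmony: no change.

atswungubthuchots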